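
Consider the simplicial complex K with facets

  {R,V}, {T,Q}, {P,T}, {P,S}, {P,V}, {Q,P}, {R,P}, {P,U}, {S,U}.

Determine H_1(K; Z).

H_1 ≅ Z^3.

K has 7 vertices, 9 edges.
rank ∂_1 = 6, rank ∂_2 = 0 ⇒ b_1 = 9 − 6 − 0 = 3. So H_1 ≅ Z^3.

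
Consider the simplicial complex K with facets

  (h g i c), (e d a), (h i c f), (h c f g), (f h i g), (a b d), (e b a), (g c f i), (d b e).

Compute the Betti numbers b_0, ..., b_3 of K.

b_0 = 2, b_1 = 0, b_2 = 1, b_3 = 1.

Fix the vertex order a < b < c < d < e < f < g < h < i and write every simplex with vertices in increasing order. Then dim K = 3 and the simplices of K are:

  0-simplices (9): a, b, c, d, e, f, g, h, i
  1-simplices (16): ab, ad, ae, bd, be, cf, cg, ch, ci, de, fg, fh, fi, gh, gi, hi
  2-simplices (14): abd, abe, ade, bde, cfg, cfh, cfi, cgh, cgi, chi, fgh, fgi, fhi, ghi
  3-simplices (5): cfgh, cfgi, cfhi, cghi, fghi

so the chain groups are C_0 ≅ Z^9, C_1 ≅ Z^16, C_2 ≅ Z^14, C_3 ≅ Z^5.

The boundary map ∂_1: C_1 → C_0 is given by ∂[p,q] = [q] − [p].
The resulting 9×16 matrix has rank 7, and its Smith normal form has invariant factors (1,1,1,1,1,1,1).

The boundary map ∂_2: C_2 → C_1 sends each 2-simplex [p,q,r] to [q,r] − [p,r] + [p,q]. For instance
  ∂ghi = hi − gi + gh,
  ∂fgi = gi − fi + fg.
The 16×14 boundary matrix has rank 9 and Smith normal form diag(1,1,1,1,1,1,1,1,1).

∂_3: C_3 → C_2 sends each 3-simplex σ to the alternating sum Σ_i (−1)^i (σ with its i-th vertex removed). For instance
  ∂cfgh = fgh − cgh + cfh − cfg,
  ∂cfhi = fhi − chi + cfi − cfh.
This gives a 14×5 integer matrix of rank 4; reducing to Smith normal form yields diagonal entries (1,1,1,1).

Now H_k = ker ∂_k / im ∂_{k+1}, so:

  H_0: rank C_0 − rank ∂_1 = 9 − 7 = 2, and the invariant factors of ∂_1 are all 1, so H_0 = Z^2.
  H_1: rank ker ∂_1 − rank ∂_2 = (16 − 7) − 9 = 0, and the invariant factors of ∂_2 are all 1, so H_1 = 0.
  H_2: rank ker ∂_2 − rank ∂_3 = (14 − 9) − 4 = 1, and the invariant factors of ∂_3 are all 1, so H_2 = Z.
  H_3: rank ker ∂_3 − rank ∂_4 = (5 − 4) − 0 = 1, and there is no ∂_4, so H_3 = Z.

Hence the Betti numbers are b_0 = 2, b_1 = 0, b_2 = 1, b_3 = 1.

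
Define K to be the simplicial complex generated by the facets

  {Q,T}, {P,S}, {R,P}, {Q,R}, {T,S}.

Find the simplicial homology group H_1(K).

Take the total order P < Q < R < S < T on the vertex set. Then K (dimension 1) consists of the simplices:

  0-simplices (5): P, Q, R, S, T
  1-simplices (5): PR, PS, QR, QT, ST

Hence C_0 ≅ Z^5, C_1 ≅ Z^5.

∂_1: C_1 → C_0 sends each edge [p,q] (with p < q) to q − p. For instance
  ∂PS = S − P.
As a 5×5 matrix over Z this has rank 4, with invariant factors (1,1,1,1).

From H_k ≅ ker(∂_k) / im(∂_{k+1}) we obtain:

  H_1: rank ker ∂_1 − rank ∂_2 = (5 − 4) − 0 = 1, and there is no ∂_2, so H_1 = Z.

H_1 = Z.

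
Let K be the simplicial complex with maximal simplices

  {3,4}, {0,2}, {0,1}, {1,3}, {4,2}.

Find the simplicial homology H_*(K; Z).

Fix the vertex order 0 < 1 < 2 < 3 < 4 and write every simplex with vertices in increasing order. Then dim K = 1 and the simplices of K are:

  0-simplices (5): [0], [1], [2], [3], [4]
  1-simplices (5): [0,1], [0,2], [1,3], [2,4], [3,4]

Hence C_0 ≅ Z^5, C_1 ≅ Z^5.

∂_1: C_1 → C_0 is given by ∂[p,q] = [q] − [p].
As a 5×5 matrix over Z this has rank 4, with invariant factors (1,1,1,1).

Computing H_k = (kernel of ∂_k) / (image of ∂_{k+1}):

  H_0: rank C_0 − rank ∂_1 = 5 − 4 = 1, and the invariant factors of ∂_1 are all 1, so H_0 = Z.
  H_1: rank ker ∂_1 − rank ∂_2 = (5 − 4) − 0 = 1, and there is no ∂_2, so H_1 = Z.

H_0 = Z,  H_1 = Z.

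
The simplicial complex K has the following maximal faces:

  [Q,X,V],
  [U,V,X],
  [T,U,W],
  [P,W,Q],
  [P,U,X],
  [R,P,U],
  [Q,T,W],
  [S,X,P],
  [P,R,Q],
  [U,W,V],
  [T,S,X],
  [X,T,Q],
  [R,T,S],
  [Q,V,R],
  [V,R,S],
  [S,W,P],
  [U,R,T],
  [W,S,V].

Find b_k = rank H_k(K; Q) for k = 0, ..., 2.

Take the total order P < Q < R < S < T < U < V < W < X on the vertex set. Then K (dimension 2) consists of the simplices:

  0-simplices (9): P, Q, R, S, T, U, V, W, X
  1-simplices (27): PQ, PR, PS, PU, PW, PX, QR, QT, QV, QW, QX, RS, RT, RU, RV, ST, SV, SW, SX, TU, TW, TX, UV, UW, UX, VW, VX
  2-simplices (18): PQR, PQW, PRU, PSW, PSX, PUX, QRV, QTW, QTX, QVX, RST, RSV, RTU, STX, SVW, TUW, UVW, UVX

giving chain groups C_0 ≅ Z^9, C_1 ≅ Z^27, C_2 ≅ Z^18.

∂_1: C_1 → C_0 sends each edge [p,q] (with p < q) to q − p.
The 9×27 boundary matrix has rank 8 and Smith normal form diag(1,1,1,1,1,1,1,1).

Boundary ∂_2: C_2 → C_1 sends each 2-simplex [p,q,r] to [q,r] − [p,r] + [p,q]. For instance
  ∂PSX = SX − PX + PS,
  ∂PSW = SW − PW + PS.
This gives a 27×18 integer matrix of rank 17; reducing to Smith normal form yields diagonal entries (1,1,1,1,1,1,1,1,1,1,1,1,1,1,1,1,1).

Now H_k = ker ∂_k / im ∂_{k+1}, so:

  H_0: rank C_0 − rank ∂_1 = 9 − 8 = 1, and the invariant factors of ∂_1 are all 1, so H_0 = Z.
  H_1: rank ker ∂_1 − rank ∂_2 = (27 − 8) − 17 = 2, and the invariant factors of ∂_2 are all 1, so H_1 = Z^2.
  H_2: rank ker ∂_2 − rank ∂_3 = (18 − 17) − 0 = 1, and there is no ∂_3, so H_2 = Z.

(K is a triangulation of the torus T^2.)

Hence the Betti numbers are b_0 = 1, b_1 = 2, b_2 = 1.

b_0 = 1, b_1 = 2, b_2 = 1.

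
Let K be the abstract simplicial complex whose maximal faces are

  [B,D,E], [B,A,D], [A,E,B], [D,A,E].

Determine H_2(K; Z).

Order the vertices as A < B < D < E. Listing each simplex with vertices in this order, K has dimension 2 with simplices:

  0-simplices (4): A, B, D, E
  1-simplices (6): AB, AD, AE, BD, BE, DE
  2-simplices (4): ABD, ABE, ADE, BDE

giving chain groups C_0 ≅ Z^4, C_1 ≅ Z^6, C_2 ≅ Z^4.

The boundary map ∂_1: C_1 → C_0 sends each edge [p,q] (with p < q) to q − p.
As a 4×6 matrix over Z this has rank 3, with invariant factors (1,1,1).

The boundary map ∂_2: C_2 → C_1 sends each 2-simplex [p,q,r] to [q,r] − [p,r] + [p,q]. For instance
  ∂BDE = DE − BE + BD,
  ∂ABE = BE − AE + AB.
The 6×4 boundary matrix has rank 3 and Smith normal form diag(1,1,1).

Now H_k = ker ∂_k / im ∂_{k+1}, so:

  H_2: rank ker ∂_2 − rank ∂_3 = (4 − 3) − 0 = 1, and there is no ∂_3, so H_2 ≅ Z.

(K is a triangulation of the 2-sphere S^2.)

H_2 = Z.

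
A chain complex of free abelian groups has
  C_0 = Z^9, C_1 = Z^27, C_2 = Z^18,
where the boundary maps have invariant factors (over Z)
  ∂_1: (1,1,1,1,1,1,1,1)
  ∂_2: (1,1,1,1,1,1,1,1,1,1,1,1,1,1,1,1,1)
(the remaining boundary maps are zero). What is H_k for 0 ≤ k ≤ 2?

H_0: b_0 = 9 − 0 − 8 = 1; torsion from ∂_1 factors > 1: none. So H_0 ≅ Z.
H_1: b_1 = 27 − 8 − 17 = 2; torsion from ∂_2 factors > 1: none. So H_1 ≅ Z^2.
H_2: b_2 = 18 − 17 − 0 = 1; torsion from ∂_3 factors > 1: none. So H_2 ≅ Z.

H_0 ≅ Z,  H_1 ≅ Z^2,  H_2 ≅ Z.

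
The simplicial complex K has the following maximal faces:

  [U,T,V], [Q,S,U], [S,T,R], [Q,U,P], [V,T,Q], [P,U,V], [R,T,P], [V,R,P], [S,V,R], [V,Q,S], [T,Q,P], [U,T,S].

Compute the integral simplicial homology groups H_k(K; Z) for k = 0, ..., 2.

H_0 ≅ Z,  H_1 ≅ Z_2,  H_2 = 0.

Take the total order P < Q < R < S < T < U < V on the vertex set. Then K (dimension 2) consists of the simplices:

  0-simplices (7): P, Q, R, S, T, U, V
  1-simplices (18): PQ, PR, PT, PU, PV, QS, QT, QU, QV, RS, RT, RV, ST, SU, SV, TU, TV, UV
  2-simplices (12): PQT, PQU, PRT, PRV, PUV, QSU, QSV, QTV, RST, RSV, STU, TUV

giving chain groups C_0 ≅ Z^7, C_1 ≅ Z^18, C_2 ≅ Z^12.

Boundary ∂_1: C_1 → C_0 is given by ∂[p,q] = [q] − [p].
This gives a 7×18 integer matrix of rank 6; reducing to Smith normal form yields diagonal entries (1,1,1,1,1,1).

∂_2: C_2 → C_1 sends each 2-simplex [p,q,r] to [q,r] − [p,r] + [p,q]. For instance
  ∂PQU = QU − PU + PQ,
  ∂RSV = SV − RV + RS.
As a 18×12 matrix over Z this has rank 12, with invariant factors (1,1,1,1,1,1,1,1,1,1,1,2).

From H_k ≅ ker(∂_k) / im(∂_{k+1}) we obtain:

  H_0: rank C_0 − rank ∂_1 = 7 − 6 = 1, and the invariant factors of ∂_1 are all 1, so H_0 = Z.
  H_1: rank ker ∂_1 − rank ∂_2 = (18 − 6) − 12 = 0, and ∂_2 has invariant factor 2 > 1, so H_1 = Z_2.
  H_2: rank ker ∂_2 − rank ∂_3 = (12 − 12) − 0 = 0, and there is no ∂_3, so H_2 = 0.

As a check, the Euler characteristic is 7 − 18 + 12 = 1, which agrees with 1 − 0 + 0 = 1.
(K is a triangulation of the real projective plane RP^2.)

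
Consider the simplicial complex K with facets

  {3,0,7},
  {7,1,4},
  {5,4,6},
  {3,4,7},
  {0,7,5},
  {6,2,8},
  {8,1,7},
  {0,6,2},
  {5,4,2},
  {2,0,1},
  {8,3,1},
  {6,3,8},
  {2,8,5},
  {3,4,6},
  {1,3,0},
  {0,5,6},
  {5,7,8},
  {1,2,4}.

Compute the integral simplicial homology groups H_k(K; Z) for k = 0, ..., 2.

K has 9 vertices, 27 edges, 18 triangles.
rank ∂_0 = 0, rank ∂_1 = 8 ⇒ b_0 = 9 − 0 − 8 = 1; all invariant factors of ∂_1 are 1 so no torsion. So H_0 ≅ Z.
rank ∂_1 = 8, rank ∂_2 = 18 ⇒ b_1 = 27 − 8 − 18 = 1; ∂_2 has invariant factor(s) [2] giving torsion. So H_1 ≅ Z × Z/2.
rank ∂_2 = 18, rank ∂_3 = 0 ⇒ b_2 = 18 − 18 − 0 = 0. So H_2 ≅ 0.

H_0 = Z,  H_1 = Z × Z/2,  H_2 = 0.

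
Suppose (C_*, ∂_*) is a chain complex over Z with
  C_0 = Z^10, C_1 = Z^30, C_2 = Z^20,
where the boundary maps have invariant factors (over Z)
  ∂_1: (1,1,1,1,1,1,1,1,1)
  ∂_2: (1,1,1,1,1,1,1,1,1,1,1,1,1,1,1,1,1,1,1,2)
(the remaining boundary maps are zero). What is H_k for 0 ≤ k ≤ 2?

H_0 = Z,  H_1 = Z × Z/2,  H_2 = 0.

H_0: b_0 = 10 − 0 − 9 = 1; torsion from ∂_1 factors > 1: none. So H_0 = Z.
H_1: b_1 = 30 − 9 − 20 = 1; torsion from ∂_2 factors > 1: [2]. So H_1 = Z × Z/2.
H_2: b_2 = 20 − 20 − 0 = 0; torsion from ∂_3 factors > 1: none. So H_2 = 0.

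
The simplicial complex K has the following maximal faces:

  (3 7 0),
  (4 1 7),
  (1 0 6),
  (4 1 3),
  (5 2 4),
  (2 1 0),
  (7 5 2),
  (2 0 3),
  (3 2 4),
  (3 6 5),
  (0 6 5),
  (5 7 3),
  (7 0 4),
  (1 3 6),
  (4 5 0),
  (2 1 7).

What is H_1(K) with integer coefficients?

H_1 = Z^2.

Take the total order 0 < 1 < 2 < 3 < 4 < 5 < 6 < 7 on the vertex set. Then K (dimension 2) consists of the simplices:

  0-simplices (8): [0], [1], [2], [3], [4], [5], [6], [7]
  1-simplices (24): (24 of them)
  2-simplices (16): [0,1,2], [0,1,6], [0,2,3], [0,3,7], [0,4,5], [0,4,7], [0,5,6], [1,2,7], [1,3,4], [1,3,6], [1,4,7], [2,3,4], [2,4,5], [2,5,7], [3,5,6], [3,5,7]

Hence C_0 ≅ Z^8, C_1 ≅ Z^24, C_2 ≅ Z^16.

The boundary map ∂_1: C_1 → C_0 maps an edge to its endpoints' difference, ∂[p,q] = q − p. For instance
  ∂[0,1] = [1] − [0].
As a 8×24 matrix over Z this has rank 7, with invariant factors (1,1,1,1,1,1,1).

∂_2: C_2 → C_1 acts by ∂[p,q,r] = [q,r] − [p,r] + [p,q]. For instance
  ∂[0,2,3] = [2,3] − [0,3] + [0,2],
  ∂[0,1,2] = [1,2] − [0,2] + [0,1].
This gives a 24×16 integer matrix of rank 15; reducing to Smith normal form yields diagonal entries (1,1,1,1,1,1,1,1,1,1,1,1,1,1,1).

Now H_k = ker ∂_k / im ∂_{k+1}, so:

  H_1: rank ker ∂_1 − rank ∂_2 = (24 − 7) − 15 = 2, and the invariant factors of ∂_2 are all 1, so H_1 ≅ Z^2.

(K is a triangulation of the torus T^2.)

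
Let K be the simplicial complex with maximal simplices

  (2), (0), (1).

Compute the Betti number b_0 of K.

Take the total order 0 < 1 < 2 on the vertex set. Then K (dimension 0) consists of the simplices:

  0-simplices (3): [0], [1], [2]

Hence C_0 ≅ Z^3.

From H_k ≅ ker(∂_k) / im(∂_{k+1}) we obtain:

  H_0: rank C_0 − rank ∂_1 = 3 − 0 = 3, and there is no ∂_1, so H_0 ≅ Z^3.

(K is a triangulation of a set of 3 points.)

Hence the Betti numbers are b_0 = 3.

b_0 = 3.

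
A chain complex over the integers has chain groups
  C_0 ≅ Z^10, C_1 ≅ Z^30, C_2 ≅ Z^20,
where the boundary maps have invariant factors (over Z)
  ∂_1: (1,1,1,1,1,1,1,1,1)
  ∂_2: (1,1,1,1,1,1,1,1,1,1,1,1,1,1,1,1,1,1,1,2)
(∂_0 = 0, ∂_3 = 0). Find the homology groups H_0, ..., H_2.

H_0 ≅ Z,  H_1 ≅ Z ⊕ Z/2Z,  H_2 = 0.

H_0: b_0 = 10 − 0 − 9 = 1; torsion from ∂_1 factors > 1: none. So H_0 ≅ Z.
H_1: b_1 = 30 − 9 − 20 = 1; torsion from ∂_2 factors > 1: [2]. So H_1 ≅ Z ⊕ Z/2Z.
H_2: b_2 = 20 − 20 − 0 = 0; torsion from ∂_3 factors > 1: none. So H_2 ≅ 0.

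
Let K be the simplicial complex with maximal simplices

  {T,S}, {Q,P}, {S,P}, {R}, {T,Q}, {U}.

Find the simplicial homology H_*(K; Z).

Order the vertices as P < Q < R < S < T < U. Listing each simplex with vertices in this order, K has dimension 1 with simplices:

  0-simplices (6): P, Q, R, S, T, U
  1-simplices (4): PQ, PS, QT, ST

giving chain groups C_0 ≅ Z^6, C_1 ≅ Z^4.

The boundary map ∂_1: C_1 → C_0 sends each edge [p,q] (with p < q) to q − p. For instance
  ∂PQ = Q − P.
This gives a 6×4 integer matrix of rank 3; reducing to Smith normal form yields diagonal entries (1,1,1).

Computing H_k = (kernel of ∂_k) / (image of ∂_{k+1}):

  H_0: rank C_0 − rank ∂_1 = 6 − 3 = 3, and the invariant factors of ∂_1 are all 1, so H_0 = Z^3.
  H_1: rank ker ∂_1 − rank ∂_2 = (4 − 3) − 0 = 1, and there is no ∂_2, so H_1 = Z.

H_0 ≅ Z^3,  H_1 ≅ Z.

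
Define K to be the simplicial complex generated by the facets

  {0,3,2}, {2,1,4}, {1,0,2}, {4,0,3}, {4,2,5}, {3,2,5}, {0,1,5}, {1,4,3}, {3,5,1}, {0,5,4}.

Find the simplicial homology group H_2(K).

H_2 = 0.

Fix the vertex order 0 < 1 < 2 < 3 < 4 < 5 and write every simplex with vertices in increasing order. Then dim K = 2 and the simplices of K are:

  0-simplices (6): [0], [1], [2], [3], [4], [5]
  1-simplices (15): [0,1], [0,2], [0,3], [0,4], [0,5], [1,2], [1,3], [1,4], [1,5], [2,3], [2,4], [2,5], [3,4], [3,5], [4,5]
  2-simplices (10): [0,1,2], [0,1,5], [0,2,3], [0,3,4], [0,4,5], [1,2,4], [1,3,4], [1,3,5], [2,3,5], [2,4,5]

giving chain groups C_0 ≅ Z^6, C_1 ≅ Z^15, C_2 ≅ Z^10.

Boundary ∂_1: C_1 → C_0 sends each edge [p,q] (with p < q) to q − p.
As a 6×15 matrix over Z this has rank 5, with invariant factors (1,1,1,1,1).

∂_2: C_2 → C_1 maps a triangle to the signed sum of its edges. For instance
  ∂[1,3,4] = [3,4] − [1,4] + [1,3],
  ∂[0,1,2] = [1,2] − [0,2] + [0,1].
As a 15×10 matrix over Z this has rank 10, with invariant factors (1,1,1,1,1,1,1,1,1,2).

Reading off H_k = ker ∂_k / im ∂_{k+1}:

  H_2: rank ker ∂_2 − rank ∂_3 = (10 − 10) − 0 = 0, and there is no ∂_3, so H_2 ≅ 0.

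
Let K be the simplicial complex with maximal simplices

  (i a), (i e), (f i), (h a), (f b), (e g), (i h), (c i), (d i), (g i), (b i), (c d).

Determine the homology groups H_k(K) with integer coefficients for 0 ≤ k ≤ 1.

H_0 ≅ Z,  H_1 ≅ Z^4.

We work with the vertex ordering a < b < c < d < e < f < g < h < i. The simplices of K, each written with vertices in increasing order, are:

  0-simplices (9): a, b, c, d, e, f, g, h, i
  1-simplices (12): ah, ai, bf, bi, cd, ci, di, eg, ei, fi, gi, hi

so the chain groups are C_0 ≅ Z^9, C_1 ≅ Z^12.

∂_1: C_1 → C_0 sends each edge [p,q] (with p < q) to q − p.
As a 9×12 matrix over Z this has rank 8, with invariant factors (1,1,1,1,1,1,1,1).

Reading off H_k = ker ∂_k / im ∂_{k+1}:

  H_0: rank C_0 − rank ∂_1 = 9 − 8 = 1, and the invariant factors of ∂_1 are all 1, so H_0 ≅ Z.
  H_1: rank ker ∂_1 − rank ∂_2 = (12 − 8) − 0 = 4, and there is no ∂_2, so H_1 ≅ Z^4.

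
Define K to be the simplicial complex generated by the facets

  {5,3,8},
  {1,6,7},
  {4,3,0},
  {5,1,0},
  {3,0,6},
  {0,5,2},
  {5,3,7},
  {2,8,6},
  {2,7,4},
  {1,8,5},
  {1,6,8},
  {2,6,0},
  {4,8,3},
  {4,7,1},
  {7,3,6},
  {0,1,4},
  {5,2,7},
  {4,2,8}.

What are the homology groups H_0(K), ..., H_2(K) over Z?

K has 9 vertices, 27 edges, 18 triangles.
rank ∂_0 = 0, rank ∂_1 = 8 ⇒ b_0 = 9 − 0 − 8 = 1; all invariant factors of ∂_1 are 1 so no torsion. So H_0 = Z.
rank ∂_1 = 8, rank ∂_2 = 17 ⇒ b_1 = 27 − 8 − 17 = 2; all invariant factors of ∂_2 are 1 so no torsion. So H_1 = Z^2.
rank ∂_2 = 17, rank ∂_3 = 0 ⇒ b_2 = 18 − 17 − 0 = 1. So H_2 = Z.

H_0 = Z,  H_1 = Z^2,  H_2 = Z.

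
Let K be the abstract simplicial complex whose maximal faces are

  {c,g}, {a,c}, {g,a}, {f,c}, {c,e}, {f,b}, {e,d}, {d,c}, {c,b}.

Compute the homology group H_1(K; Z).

Fix the vertex order a < b < c < d < e < f < g and write every simplex with vertices in increasing order. Then dim K = 1 and the simplices of K are:

  0-simplices (7): a, b, c, d, e, f, g
  1-simplices (9): ac, ag, bc, bf, cd, ce, cf, cg, de

Hence C_0 ≅ Z^7, C_1 ≅ Z^9.

∂_1: C_1 → C_0 maps an edge to its endpoints' difference, ∂[p,q] = q − p. For instance
  ∂ac = c − a.
As a 7×9 matrix over Z this has rank 6, with invariant factors (1,1,1,1,1,1).

Computing H_k = (kernel of ∂_k) / (image of ∂_{k+1}):

  H_1: rank ker ∂_1 − rank ∂_2 = (9 − 6) − 0 = 3, and there is no ∂_2, so H_1 ≅ Z^3.

(K is a triangulation of a wedge of 3 circles.)

H_1 = Z^3.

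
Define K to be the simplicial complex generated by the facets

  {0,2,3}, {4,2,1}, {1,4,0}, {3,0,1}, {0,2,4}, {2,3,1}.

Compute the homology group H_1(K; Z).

Take the total order 0 < 1 < 2 < 3 < 4 on the vertex set. Then K (dimension 2) consists of the simplices:

  0-simplices (5): [0], [1], [2], [3], [4]
  1-simplices (9): [0,1], [0,2], [0,3], [0,4], [1,2], [1,3], [1,4], [2,3], [2,4]
  2-simplices (6): [0,1,3], [0,1,4], [0,2,3], [0,2,4], [1,2,3], [1,2,4]

Hence C_0 ≅ Z^5, C_1 ≅ Z^9, C_2 ≅ Z^6.

Boundary ∂_1: C_1 → C_0 is given by ∂[p,q] = [q] − [p]. For instance
  ∂[2,4] = [4] − [2].
The resulting 5×9 matrix has rank 4, and its Smith normal form has invariant factors (1,1,1,1).

The boundary map ∂_2: C_2 → C_1 maps a triangle to the signed sum of its edges. For instance
  ∂[0,1,4] = [1,4] − [0,4] + [0,1],
  ∂[1,2,4] = [2,4] − [1,4] + [1,2].
As a 9×6 matrix over Z this has rank 5, with invariant factors (1,1,1,1,1).

Reading off H_k = ker ∂_k / im ∂_{k+1}:

  H_1: rank ker ∂_1 − rank ∂_2 = (9 − 4) − 5 = 0, and the invariant factors of ∂_2 are all 1, so H_1 ≅ 0.

(K is a triangulation of the 2-sphere S^2.)

H_1 ≅ 0.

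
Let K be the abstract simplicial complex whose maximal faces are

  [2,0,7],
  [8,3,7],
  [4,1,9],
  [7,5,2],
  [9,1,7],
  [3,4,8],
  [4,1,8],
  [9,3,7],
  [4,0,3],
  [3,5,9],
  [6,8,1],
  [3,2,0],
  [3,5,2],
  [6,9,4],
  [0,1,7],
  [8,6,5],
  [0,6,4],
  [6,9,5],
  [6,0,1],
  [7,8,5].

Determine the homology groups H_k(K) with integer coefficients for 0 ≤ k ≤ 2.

Fix the vertex order 0 < 1 < 2 < 3 < 4 < 5 < 6 < 7 < 8 < 9 and write every simplex with vertices in increasing order. Then dim K = 2 and the simplices of K are:

  0-simplices (10): [0], [1], [2], [3], [4], [5], [6], [7], [8], [9]
  1-simplices (30): (30 of them)
  2-simplices (20): (20 of them)

giving chain groups C_0 ≅ Z^10, C_1 ≅ Z^30, C_2 ≅ Z^20.

∂_1: C_1 → C_0 maps an edge to its endpoints' difference, ∂[p,q] = q − p. For instance
  ∂[0,2] = [2] − [0].
The 10×30 boundary matrix has rank 9 and Smith normal form diag(1,1,1,1,1,1,1,1,1).

∂_2: C_2 → C_1 sends each 2-simplex [p,q,r] to [q,r] − [p,r] + [p,q]. For instance
  ∂[0,3,4] = [3,4] − [0,4] + [0,3],
  ∂[3,7,9] = [7,9] − [3,9] + [3,7].
As a 30×20 matrix over Z this has rank 20, with invariant factors (1,1,1,1,1,1,1,1,1,1,1,1,1,1,1,1,1,1,1,2).

Now H_k = ker ∂_k / im ∂_{k+1}, so:

  H_0: rank C_0 − rank ∂_1 = 10 − 9 = 1, and the invariant factors of ∂_1 are all 1, so H_0 ≅ Z.
  H_1: rank ker ∂_1 − rank ∂_2 = (30 − 9) − 20 = 1, and ∂_2 has invariant factor 2 > 1, so H_1 ≅ Z ⊕ Z/2.
  H_2: rank ker ∂_2 − rank ∂_3 = (20 − 20) − 0 = 0, and there is no ∂_3, so H_2 ≅ 0.

As a check, the Euler characteristic is 10 − 30 + 20 = 0, which agrees with 1 − 1 + 0 = 0.

H_0 = Z,  H_1 = Z ⊕ Z/2,  H_2 = 0.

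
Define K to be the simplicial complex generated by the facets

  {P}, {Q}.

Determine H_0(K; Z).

H_0 = Z^2.

Order the vertices as P < Q. Listing each simplex with vertices in this order, K has dimension 0 with simplices:

  0-simplices (2): P, Q

so the chain groups are C_0 ≅ Z^2.

Computing H_k = (kernel of ∂_k) / (image of ∂_{k+1}):

  H_0: rank C_0 − rank ∂_1 = 2 − 0 = 2, and there is no ∂_1, so H_0 ≅ Z^2.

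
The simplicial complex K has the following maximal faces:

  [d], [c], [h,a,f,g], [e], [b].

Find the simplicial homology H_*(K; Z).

H_0 = Z^5,  H_1 = 0,  H_2 = 0,  H_3 = 0.

Order the vertices as a < b < c < d < e < f < g < h. Listing each simplex with vertices in this order, K has dimension 3 with simplices:

  0-simplices (8): a, b, c, d, e, f, g, h
  1-simplices (6): af, ag, ah, fg, fh, gh
  2-simplices (4): afg, afh, agh, fgh
  3-simplices (1): afgh

Hence C_0 ≅ Z^8, C_1 ≅ Z^6, C_2 ≅ Z^4, C_3 ≅ Z^1.

∂_1: C_1 → C_0 maps an edge to its endpoints' difference, ∂[p,q] = q − p. For instance
  ∂fg = g − f.
The resulting 8×6 matrix has rank 3, and its Smith normal form has invariant factors (1,1,1).

∂_2: C_2 → C_1 sends each 2-simplex [p,q,r] to [q,r] − [p,r] + [p,q]. For instance
  ∂fgh = gh − fh + fg,
  ∂agh = gh − ah + ag.
The resulting 6×4 matrix has rank 3, and its Smith normal form has invariant factors (1,1,1).

∂_3: C_3 → C_2 sends each 3-simplex σ to the alternating sum Σ_i (−1)^i (σ with its i-th vertex removed). For instance
  ∂afgh = fgh − agh + afh − afg.
The resulting 4×1 matrix has rank 1, and its Smith normal form has invariant factors (1).

Computing H_k = (kernel of ∂_k) / (image of ∂_{k+1}):

  H_0: rank C_0 − rank ∂_1 = 8 − 3 = 5, and the invariant factors of ∂_1 are all 1, so H_0 ≅ Z^5.
  H_1: rank ker ∂_1 − rank ∂_2 = (6 − 3) − 3 = 0, and the invariant factors of ∂_2 are all 1, so H_1 ≅ 0.
  H_2: rank ker ∂_2 − rank ∂_3 = (4 − 3) − 1 = 0, and the invariant factors of ∂_3 are all 1, so H_2 ≅ 0.
  H_3: rank ker ∂_3 − rank ∂_4 = (1 − 1) − 0 = 0, and there is no ∂_4, so H_3 ≅ 0.

As a check, the Euler characteristic is 8 − 6 + 4 − 1 = 5, which agrees with 5 − 0 + 0 − 0 = 5.
(K is a triangulation of the disjoint union of a set of 4 points and the 3-simplex.)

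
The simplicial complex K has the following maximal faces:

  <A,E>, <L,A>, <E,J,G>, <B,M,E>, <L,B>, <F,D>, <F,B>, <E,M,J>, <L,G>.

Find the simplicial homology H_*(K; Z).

H_0 ≅ Z,  H_1 ≅ Z^2,  H_2 = 0.

Fix the vertex order A < B < D < E < F < G < J < L < M and write every simplex with vertices in increasing order. Then dim K = 2 and the simplices of K are:

  0-simplices (9): A, B, D, E, F, G, J, L, M
  1-simplices (13): AE, AL, BE, BF, BL, BM, DF, EG, EJ, EM, GJ, GL, JM
  2-simplices (3): BEM, EGJ, EJM

giving chain groups C_0 ≅ Z^9, C_1 ≅ Z^13, C_2 ≅ Z^3.

Boundary ∂_1: C_1 → C_0 sends each edge [p,q] (with p < q) to q − p. For instance
  ∂GL = L − G.
This gives a 9×13 integer matrix of rank 8; reducing to Smith normal form yields diagonal entries (1,1,1,1,1,1,1,1).

∂_2: C_2 → C_1 maps a triangle to the signed sum of its edges. For instance
  ∂EGJ = GJ − EJ + EG,
  ∂BEM = EM − BM + BE.
The resulting 13×3 matrix has rank 3, and its Smith normal form has invariant factors (1,1,1).

Reading off H_k = ker ∂_k / im ∂_{k+1}:

  H_0: rank C_0 − rank ∂_1 = 9 − 8 = 1, and the invariant factors of ∂_1 are all 1, so H_0 ≅ Z.
  H_1: rank ker ∂_1 − rank ∂_2 = (13 − 8) − 3 = 2, and the invariant factors of ∂_2 are all 1, so H_1 ≅ Z^2.
  H_2: rank ker ∂_2 − rank ∂_3 = (3 − 3) − 0 = 0, and there is no ∂_3, so H_2 ≅ 0.

As a check, the Euler characteristic is 9 − 13 + 3 = -1, which agrees with 1 − 2 + 0 = -1.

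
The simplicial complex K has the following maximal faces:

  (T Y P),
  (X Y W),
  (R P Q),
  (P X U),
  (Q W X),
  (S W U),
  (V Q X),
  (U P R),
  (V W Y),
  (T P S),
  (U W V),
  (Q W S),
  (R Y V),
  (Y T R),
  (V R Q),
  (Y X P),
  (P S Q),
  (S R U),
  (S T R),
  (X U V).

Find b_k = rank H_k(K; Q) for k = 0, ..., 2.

b_0 = 1, b_1 = 1, b_2 = 0.

K has 10 vertices, 30 edges, 20 triangles.
rank ∂_0 = 0, rank ∂_1 = 9 ⇒ b_0 = 10 − 0 − 9 = 1; all invariant factors of ∂_1 are 1 so no torsion. So H_0 = Z.
rank ∂_1 = 9, rank ∂_2 = 20 ⇒ b_1 = 30 − 9 − 20 = 1; ∂_2 has invariant factor(s) [2] giving torsion. So H_1 = Z ⊕ Z/2.
rank ∂_2 = 20, rank ∂_3 = 0 ⇒ b_2 = 20 − 20 − 0 = 0. So H_2 = 0.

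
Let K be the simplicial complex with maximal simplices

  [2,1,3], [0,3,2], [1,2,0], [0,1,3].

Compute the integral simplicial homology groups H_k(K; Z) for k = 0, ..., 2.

H_0 = Z,  H_1 = 0,  H_2 = Z.

Order the vertices as 0 < 1 < 2 < 3. Listing each simplex with vertices in this order, K has dimension 2 with simplices:

  0-simplices (4): [0], [1], [2], [3]
  1-simplices (6): [0,1], [0,2], [0,3], [1,2], [1,3], [2,3]
  2-simplices (4): [0,1,2], [0,1,3], [0,2,3], [1,2,3]

Hence C_0 ≅ Z^4, C_1 ≅ Z^6, C_2 ≅ Z^4.

∂_1: C_1 → C_0 sends each edge [p,q] (with p < q) to q − p.
The resulting 4×6 matrix has rank 3, and its Smith normal form has invariant factors (1,1,1).

∂_2: C_2 → C_1 acts by ∂[p,q,r] = [q,r] − [p,r] + [p,q]. For instance
  ∂[0,1,3] = [1,3] − [0,3] + [0,1],
  ∂[1,2,3] = [2,3] − [1,3] + [1,2].
The 6×4 boundary matrix has rank 3 and Smith normal form diag(1,1,1).

Computing H_k = (kernel of ∂_k) / (image of ∂_{k+1}):

  H_0: rank C_0 − rank ∂_1 = 4 − 3 = 1, and the invariant factors of ∂_1 are all 1, so H_0 ≅ Z.
  H_1: rank ker ∂_1 − rank ∂_2 = (6 − 3) − 3 = 0, and the invariant factors of ∂_2 are all 1, so H_1 ≅ 0.
  H_2: rank ker ∂_2 − rank ∂_3 = (4 − 3) − 0 = 1, and there is no ∂_3, so H_2 ≅ Z.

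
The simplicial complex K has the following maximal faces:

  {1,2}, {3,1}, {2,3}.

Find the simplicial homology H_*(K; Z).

H_0 ≅ Z,  H_1 ≅ Z.

We work with the vertex ordering 1 < 2 < 3. The simplices of K, each written with vertices in increasing order, are:

  0-simplices (3): [1], [2], [3]
  1-simplices (3): [1,2], [1,3], [2,3]

so the chain groups are C_0 ≅ Z^3, C_1 ≅ Z^3.

∂_1: C_1 → C_0 is given by ∂[p,q] = [q] − [p]. For instance
  ∂[1,2] = [2] − [1].
The 3×3 boundary matrix has rank 2 and Smith normal form diag(1,1).

From H_k ≅ ker(∂_k) / im(∂_{k+1}) we obtain:

  H_0: rank C_0 − rank ∂_1 = 3 − 2 = 1, and the invariant factors of ∂_1 are all 1, so H_0 = Z.
  H_1: rank ker ∂_1 − rank ∂_2 = (3 − 2) − 0 = 1, and there is no ∂_2, so H_1 = Z.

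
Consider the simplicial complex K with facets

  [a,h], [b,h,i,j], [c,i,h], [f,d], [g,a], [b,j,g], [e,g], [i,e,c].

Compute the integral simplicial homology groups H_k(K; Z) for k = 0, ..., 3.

H_0 ≅ Z^2,  H_1 ≅ Z^2,  H_2 = 0,  H_3 = 0.

Fix the vertex order a < b < c < d < e < f < g < h < i < j and write every simplex with vertices in increasing order. Then dim K = 3 and the simplices of K are:

  0-simplices (10): a, b, c, d, e, f, g, h, i, j
  1-simplices (16): ag, ah, bg, bh, bi, bj, ce, ch, ci, df, eg, ei, gj, hi, hj, ij
  2-simplices (7): bgj, bhi, bhj, bij, cei, chi, hij
  3-simplices (1): bhij

giving chain groups C_0 ≅ Z^10, C_1 ≅ Z^16, C_2 ≅ Z^7, C_3 ≅ Z^1.

The boundary map ∂_1: C_1 → C_0 is given by ∂[p,q] = [q] − [p]. For instance
  ∂gj = j − g.
The 10×16 boundary matrix has rank 8 and Smith normal form diag(1,1,1,1,1,1,1,1).

∂_2: C_2 → C_1 sends each 2-simplex [p,q,r] to [q,r] − [p,r] + [p,q]. For instance
  ∂bhi = hi − bi + bh,
  ∂hij = ij − hj + hi.
The 16×7 boundary matrix has rank 6 and Smith normal form diag(1,1,1,1,1,1).

The boundary map ∂_3: C_3 → C_2 sends each 3-simplex σ to the alternating sum Σ_i (−1)^i (σ with its i-th vertex removed). For instance
  ∂bhij = hij − bij + bhj − bhi.
This gives a 7×1 integer matrix of rank 1; reducing to Smith normal form yields diagonal entries (1).

From H_k ≅ ker(∂_k) / im(∂_{k+1}) we obtain:

  H_0: rank C_0 − rank ∂_1 = 10 − 8 = 2, and the invariant factors of ∂_1 are all 1, so H_0 ≅ Z^2.
  H_1: rank ker ∂_1 − rank ∂_2 = (16 − 8) − 6 = 2, and the invariant factors of ∂_2 are all 1, so H_1 ≅ Z^2.
  H_2: rank ker ∂_2 − rank ∂_3 = (7 − 6) − 1 = 0, and the invariant factors of ∂_3 are all 1, so H_2 ≅ 0.
  H_3: rank ker ∂_3 − rank ∂_4 = (1 − 1) − 0 = 0, and there is no ∂_4, so H_3 ≅ 0.

As a check, the Euler characteristic is 10 − 16 + 7 − 1 = 0, which agrees with 2 − 2 + 0 − 0 = 0.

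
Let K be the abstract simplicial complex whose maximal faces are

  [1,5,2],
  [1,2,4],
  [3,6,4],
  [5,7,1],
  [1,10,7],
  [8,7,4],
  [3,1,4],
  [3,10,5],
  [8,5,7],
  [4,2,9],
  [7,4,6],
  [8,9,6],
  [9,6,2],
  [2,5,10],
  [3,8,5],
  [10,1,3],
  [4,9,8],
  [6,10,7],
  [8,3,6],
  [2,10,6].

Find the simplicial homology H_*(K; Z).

Order the vertices as 1 < 2 < 3 < 4 < 5 < 6 < 7 < 8 < 9 < 10. Listing each simplex with vertices in this order, K has dimension 2 with simplices:

  0-simplices (10): [1], [2], [3], [4], [5], [6], [7], [8], [9], [10]
  1-simplices (30): (30 of them)
  2-simplices (20): (20 of them)

giving chain groups C_0 ≅ Z^10, C_1 ≅ Z^30, C_2 ≅ Z^20.

The boundary map ∂_1: C_1 → C_0 is given by ∂[p,q] = [q] − [p].
This gives a 10×30 integer matrix of rank 9; reducing to Smith normal form yields diagonal entries (1,1,1,1,1,1,1,1,1).

Boundary ∂_2: C_2 → C_1 maps a triangle to the signed sum of its edges. For instance
  ∂[4,7,8] = [7,8] − [4,8] + [4,7],
  ∂[1,2,5] = [2,5] − [1,5] + [1,2].
This gives a 30×20 integer matrix of rank 20; reducing to Smith normal form yields diagonal entries (1,1,1,1,1,1,1,1,1,1,1,1,1,1,1,1,1,1,1,2).

From H_k ≅ ker(∂_k) / im(∂_{k+1}) we obtain:

  H_0: rank C_0 − rank ∂_1 = 10 − 9 = 1, and the invariant factors of ∂_1 are all 1, so H_0 ≅ Z.
  H_1: rank ker ∂_1 − rank ∂_2 = (30 − 9) − 20 = 1, and ∂_2 has invariant factor 2 > 1, so H_1 ≅ Z × Z/2.
  H_2: rank ker ∂_2 − rank ∂_3 = (20 − 20) − 0 = 0, and there is no ∂_3, so H_2 ≅ 0.

H_0 ≅ Z,  H_1 ≅ Z × Z/2,  H_2 = 0.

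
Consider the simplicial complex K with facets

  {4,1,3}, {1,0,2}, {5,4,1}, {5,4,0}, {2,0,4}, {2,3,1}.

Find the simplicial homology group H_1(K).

H_1 ≅ Z.

Take the total order 0 < 1 < 2 < 3 < 4 < 5 on the vertex set. Then K (dimension 2) consists of the simplices:

  0-simplices (6): [0], [1], [2], [3], [4], [5]
  1-simplices (12): [0,1], [0,2], [0,4], [0,5], [1,2], [1,3], [1,4], [1,5], [2,3], [2,4], [3,4], [4,5]
  2-simplices (6): [0,1,2], [0,2,4], [0,4,5], [1,2,3], [1,3,4], [1,4,5]

giving chain groups C_0 ≅ Z^6, C_1 ≅ Z^12, C_2 ≅ Z^6.

Boundary ∂_1: C_1 → C_0 maps an edge to its endpoints' difference, ∂[p,q] = q − p. For instance
  ∂[4,5] = [5] − [4].
The resulting 6×12 matrix has rank 5, and its Smith normal form has invariant factors (1,1,1,1,1).

∂_2: C_2 → C_1 acts by ∂[p,q,r] = [q,r] − [p,r] + [p,q]. For instance
  ∂[1,3,4] = [3,4] − [1,4] + [1,3],
  ∂[0,4,5] = [4,5] − [0,5] + [0,4].
This gives a 12×6 integer matrix of rank 6; reducing to Smith normal form yields diagonal entries (1,1,1,1,1,1).

Reading off H_k = ker ∂_k / im ∂_{k+1}:

  H_1: rank ker ∂_1 − rank ∂_2 = (12 − 5) − 6 = 1, and the invariant factors of ∂_2 are all 1, so H_1 ≅ Z.

(K is a triangulation of the cylinder S^1 x I.)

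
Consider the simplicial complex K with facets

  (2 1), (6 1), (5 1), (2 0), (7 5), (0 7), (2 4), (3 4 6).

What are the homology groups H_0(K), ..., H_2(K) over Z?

H_0 = Z,  H_1 = Z^2,  H_2 = 0.

Order the vertices as 0 < 1 < 2 < 3 < 4 < 5 < 6 < 7. Listing each simplex with vertices in this order, K has dimension 2 with simplices:

  0-simplices (8): [0], [1], [2], [3], [4], [5], [6], [7]
  1-simplices (10): [0,2], [0,7], [1,2], [1,5], [1,6], [2,4], [3,4], [3,6], [4,6], [5,7]
  2-simplices (1): [3,4,6]

giving chain groups C_0 ≅ Z^8, C_1 ≅ Z^10, C_2 ≅ Z^1.

The boundary map ∂_1: C_1 → C_0 is given by ∂[p,q] = [q] − [p].
The 8×10 boundary matrix has rank 7 and Smith normal form diag(1,1,1,1,1,1,1).

The boundary map ∂_2: C_2 → C_1 maps a triangle to the signed sum of its edges. For instance
  ∂[3,4,6] = [4,6] − [3,6] + [3,4].
The 10×1 boundary matrix has rank 1 and Smith normal form diag(1).

Reading off H_k = ker ∂_k / im ∂_{k+1}:

  H_0: rank C_0 − rank ∂_1 = 8 − 7 = 1, and the invariant factors of ∂_1 are all 1, so H_0 ≅ Z.
  H_1: rank ker ∂_1 − rank ∂_2 = (10 − 7) − 1 = 2, and the invariant factors of ∂_2 are all 1, so H_1 ≅ Z^2.
  H_2: rank ker ∂_2 − rank ∂_3 = (1 − 1) − 0 = 0, and there is no ∂_3, so H_2 ≅ 0.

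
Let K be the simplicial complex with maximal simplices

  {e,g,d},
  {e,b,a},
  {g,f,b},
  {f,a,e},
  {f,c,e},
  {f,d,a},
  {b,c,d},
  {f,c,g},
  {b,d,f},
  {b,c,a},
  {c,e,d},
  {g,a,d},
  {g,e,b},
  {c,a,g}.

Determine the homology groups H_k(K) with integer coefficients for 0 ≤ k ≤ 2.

K has 7 vertices, 21 edges, 14 triangles.
rank ∂_0 = 0, rank ∂_1 = 6 ⇒ b_0 = 7 − 0 − 6 = 1; all invariant factors of ∂_1 are 1 so no torsion. So H_0 = Z.
rank ∂_1 = 6, rank ∂_2 = 13 ⇒ b_1 = 21 − 6 − 13 = 2; all invariant factors of ∂_2 are 1 so no torsion. So H_1 = Z^2.
rank ∂_2 = 13, rank ∂_3 = 0 ⇒ b_2 = 14 − 13 − 0 = 1. So H_2 = Z.

H_0 ≅ Z,  H_1 ≅ Z^2,  H_2 ≅ Z.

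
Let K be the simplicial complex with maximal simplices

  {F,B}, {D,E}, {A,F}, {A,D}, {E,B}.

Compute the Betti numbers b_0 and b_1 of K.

We work with the vertex ordering A < B < D < E < F. The simplices of K, each written with vertices in increasing order, are:

  0-simplices (5): A, B, D, E, F
  1-simplices (5): AD, AF, BE, BF, DE

so the chain groups are C_0 ≅ Z^5, C_1 ≅ Z^5.

∂_1: C_1 → C_0 sends each edge [p,q] (with p < q) to q − p.
The 5×5 boundary matrix has rank 4 and Smith normal form diag(1,1,1,1).

Computing H_k = (kernel of ∂_k) / (image of ∂_{k+1}):

  H_0: rank C_0 − rank ∂_1 = 5 − 4 = 1, and the invariant factors of ∂_1 are all 1, so H_0 = Z.
  H_1: rank ker ∂_1 − rank ∂_2 = (5 − 4) − 0 = 1, and there is no ∂_2, so H_1 = Z.

Hence the Betti numbers are b_0 = 1, b_1 = 1.

b_0 = 1, b_1 = 1.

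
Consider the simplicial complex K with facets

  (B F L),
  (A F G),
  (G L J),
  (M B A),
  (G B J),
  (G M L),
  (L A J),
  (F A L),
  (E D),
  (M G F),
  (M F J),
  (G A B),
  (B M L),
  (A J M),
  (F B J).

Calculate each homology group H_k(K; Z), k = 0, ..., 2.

H_0 = Z^2,  H_1 = Z^2,  H_2 = Z.

K has 9 vertices, 22 edges, 14 triangles.
rank ∂_0 = 0, rank ∂_1 = 7 ⇒ b_0 = 9 − 0 − 7 = 2; all invariant factors of ∂_1 are 1 so no torsion. So H_0 = Z^2.
rank ∂_1 = 7, rank ∂_2 = 13 ⇒ b_1 = 22 − 7 − 13 = 2; all invariant factors of ∂_2 are 1 so no torsion. So H_1 = Z^2.
rank ∂_2 = 13, rank ∂_3 = 0 ⇒ b_2 = 14 − 13 − 0 = 1. So H_2 = Z.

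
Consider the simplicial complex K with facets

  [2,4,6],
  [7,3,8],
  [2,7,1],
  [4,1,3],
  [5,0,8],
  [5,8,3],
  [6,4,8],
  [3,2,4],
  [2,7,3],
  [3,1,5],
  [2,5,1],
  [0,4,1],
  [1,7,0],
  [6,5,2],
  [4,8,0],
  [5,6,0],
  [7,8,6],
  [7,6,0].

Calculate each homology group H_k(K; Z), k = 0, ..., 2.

H_0 ≅ Z,  H_1 ≅ Z ⊕ Z/2,  H_2 = 0.

Order the vertices as 0 < 1 < 2 < 3 < 4 < 5 < 6 < 7 < 8. Listing each simplex with vertices in this order, K has dimension 2 with simplices:

  0-simplices (9): [0], [1], [2], [3], [4], [5], [6], [7], [8]
  1-simplices (27): (27 of them)
  2-simplices (18): [0,1,4], [0,1,7], [0,4,8], [0,5,6], [0,5,8], [0,6,7], [1,2,5], [1,2,7], [1,3,4], [1,3,5], [2,3,4], [2,3,7], [2,4,6], [2,5,6], [3,5,8], [3,7,8], [4,6,8], [6,7,8]

Hence C_0 ≅ Z^9, C_1 ≅ Z^27, C_2 ≅ Z^18.

Boundary ∂_1: C_1 → C_0 maps an edge to its endpoints' difference, ∂[p,q] = q − p.
The resulting 9×27 matrix has rank 8, and its Smith normal form has invariant factors (1,1,1,1,1,1,1,1).

Boundary ∂_2: C_2 → C_1 sends each 2-simplex [p,q,r] to [q,r] − [p,r] + [p,q]. For instance
  ∂[1,3,5] = [3,5] − [1,5] + [1,3],
  ∂[2,5,6] = [5,6] − [2,6] + [2,5].
This gives a 27×18 integer matrix of rank 18; reducing to Smith normal form yields diagonal entries (1,1,1,1,1,1,1,1,1,1,1,1,1,1,1,1,1,2).

From H_k ≅ ker(∂_k) / im(∂_{k+1}) we obtain:

  H_0: rank C_0 − rank ∂_1 = 9 − 8 = 1, and the invariant factors of ∂_1 are all 1, so H_0 ≅ Z.
  H_1: rank ker ∂_1 − rank ∂_2 = (27 − 8) − 18 = 1, and ∂_2 has invariant factor 2 > 1, so H_1 ≅ Z ⊕ Z/2.
  H_2: rank ker ∂_2 − rank ∂_3 = (18 − 18) − 0 = 0, and there is no ∂_3, so H_2 ≅ 0.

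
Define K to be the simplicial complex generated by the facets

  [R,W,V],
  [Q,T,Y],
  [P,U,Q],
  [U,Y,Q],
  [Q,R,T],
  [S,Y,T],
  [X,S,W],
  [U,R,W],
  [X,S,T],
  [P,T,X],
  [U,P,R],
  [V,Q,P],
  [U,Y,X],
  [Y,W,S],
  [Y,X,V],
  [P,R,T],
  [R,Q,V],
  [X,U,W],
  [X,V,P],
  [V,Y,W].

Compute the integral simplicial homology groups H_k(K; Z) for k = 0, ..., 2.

We work with the vertex ordering P < Q < R < S < T < U < V < W < X < Y. The simplices of K, each written with vertices in increasing order, are:

  0-simplices (10): P, Q, R, S, T, U, V, W, X, Y
  1-simplices (30): PQ, PR, PT, PU, PV, PX, QR, QT, QU, QV, QY, RT, RU, RV, RW, ST, SW, SX, SY, TX, TY, UW, UX, UY, VW, VX, VY, WX, WY, XY
  2-simplices (20): PQU, PQV, PRT, PRU, PTX, PVX, QRT, QRV, QTY, QUY, RUW, RVW, STX, STY, SWX, SWY, UWX, UXY, VWY, VXY

giving chain groups C_0 ≅ Z^10, C_1 ≅ Z^30, C_2 ≅ Z^20.

∂_1: C_1 → C_0 is given by ∂[p,q] = [q] − [p]. For instance
  ∂QT = T − Q.
This gives a 10×30 integer matrix of rank 9; reducing to Smith normal form yields diagonal entries (1,1,1,1,1,1,1,1,1).

The boundary map ∂_2: C_2 → C_1 maps a triangle to the signed sum of its edges. For instance
  ∂RVW = VW − RW + RV,
  ∂SWX = WX − SX + SW.
This gives a 30×20 integer matrix of rank 20; reducing to Smith normal form yields diagonal entries (1,1,1,1,1,1,1,1,1,1,1,1,1,1,1,1,1,1,1,2).

Reading off H_k = ker ∂_k / im ∂_{k+1}:

  H_0: rank C_0 − rank ∂_1 = 10 − 9 = 1, and the invariant factors of ∂_1 are all 1, so H_0 ≅ Z.
  H_1: rank ker ∂_1 − rank ∂_2 = (30 − 9) − 20 = 1, and ∂_2 has invariant factor 2 > 1, so H_1 ≅ Z ⊕ Z/2.
  H_2: rank ker ∂_2 − rank ∂_3 = (20 − 20) − 0 = 0, and there is no ∂_3, so H_2 ≅ 0.

As a check, the Euler characteristic is 10 − 30 + 20 = 0, which agrees with 1 − 1 + 0 = 0.

H_0 ≅ Z,  H_1 ≅ Z ⊕ Z/2,  H_2 = 0.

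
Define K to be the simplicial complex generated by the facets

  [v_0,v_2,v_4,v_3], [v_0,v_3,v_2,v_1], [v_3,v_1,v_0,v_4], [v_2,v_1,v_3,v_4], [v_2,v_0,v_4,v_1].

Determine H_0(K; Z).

H_0 ≅ Z.

Take the total order v_0 < v_1 < v_2 < v_3 < v_4 on the vertex set. Then K (dimension 3) consists of the simplices:

  0-simplices (5): [v_0], [v_1], [v_2], [v_3], [v_4]
  1-simplices (10): [v_0,v_1], [v_0,v_2], [v_0,v_3], [v_0,v_4], [v_1,v_2], [v_1,v_3], [v_1,v_4], [v_2,v_3], [v_2,v_4], [v_3,v_4]
  2-simplices (10): [v_0,v_1,v_2], [v_0,v_1,v_3], [v_0,v_1,v_4], [v_0,v_2,v_3], [v_0,v_2,v_4], [v_0,v_3,v_4], [v_1,v_2,v_3], [v_1,v_2,v_4], [v_1,v_3,v_4], [v_2,v_3,v_4]
  3-simplices (5): [v_0,v_1,v_2,v_3], [v_0,v_1,v_2,v_4], [v_0,v_1,v_3,v_4], [v_0,v_2,v_3,v_4], [v_1,v_2,v_3,v_4]

Hence C_0 ≅ Z^5, C_1 ≅ Z^10, C_2 ≅ Z^10, C_3 ≅ Z^5.

The boundary map ∂_1: C_1 → C_0 sends each edge [p,q] (with p < q) to q − p. For instance
  ∂[v_2,v_3] = [v_3] − [v_2].
As a 5×10 matrix over Z this has rank 4, with invariant factors (1,1,1,1).

Boundary ∂_2: C_2 → C_1 sends each 2-simplex [p,q,r] to [q,r] − [p,r] + [p,q]. For instance
  ∂[v_0,v_2,v_3] = [v_2,v_3] − [v_0,v_3] + [v_0,v_2],
  ∂[v_0,v_2,v_4] = [v_2,v_4] − [v_0,v_4] + [v_0,v_2].
As a 10×10 matrix over Z this has rank 6, with invariant factors (1,1,1,1,1,1).

Boundary ∂_3: C_3 → C_2 sends each 3-simplex σ to the alternating sum Σ_i (−1)^i (σ with its i-th vertex removed). For instance
  ∂[v_0,v_1,v_2,v_3] = [v_1,v_2,v_3] − [v_0,v_2,v_3] + [v_0,v_1,v_3] − [v_0,v_1,v_2],
  ∂[v_0,v_2,v_3,v_4] = [v_2,v_3,v_4] − [v_0,v_3,v_4] + [v_0,v_2,v_4] − [v_0,v_2,v_3].
The resulting 10×5 matrix has rank 4, and its Smith normal form has invariant factors (1,1,1,1).

From H_k ≅ ker(∂_k) / im(∂_{k+1}) we obtain:

  H_0: rank C_0 − rank ∂_1 = 5 − 4 = 1, and the invariant factors of ∂_1 are all 1, so H_0 = Z.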